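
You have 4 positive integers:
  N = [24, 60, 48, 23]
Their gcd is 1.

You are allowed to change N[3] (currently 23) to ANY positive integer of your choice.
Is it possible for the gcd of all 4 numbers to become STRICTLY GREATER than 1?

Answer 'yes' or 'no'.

Current gcd = 1
gcd of all OTHER numbers (without N[3]=23): gcd([24, 60, 48]) = 12
The new gcd after any change is gcd(12, new_value).
This can be at most 12.
Since 12 > old gcd 1, the gcd CAN increase (e.g., set N[3] = 12).

Answer: yes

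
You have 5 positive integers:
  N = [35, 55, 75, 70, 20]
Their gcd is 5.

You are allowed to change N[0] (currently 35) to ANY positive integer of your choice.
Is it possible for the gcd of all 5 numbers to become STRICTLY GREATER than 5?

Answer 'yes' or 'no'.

Current gcd = 5
gcd of all OTHER numbers (without N[0]=35): gcd([55, 75, 70, 20]) = 5
The new gcd after any change is gcd(5, new_value).
This can be at most 5.
Since 5 = old gcd 5, the gcd can only stay the same or decrease.

Answer: no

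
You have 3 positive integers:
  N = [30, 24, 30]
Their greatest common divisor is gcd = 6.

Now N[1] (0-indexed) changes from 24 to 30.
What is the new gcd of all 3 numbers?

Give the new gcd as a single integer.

Answer: 30

Derivation:
Numbers: [30, 24, 30], gcd = 6
Change: index 1, 24 -> 30
gcd of the OTHER numbers (without index 1): gcd([30, 30]) = 30
New gcd = gcd(g_others, new_val) = gcd(30, 30) = 30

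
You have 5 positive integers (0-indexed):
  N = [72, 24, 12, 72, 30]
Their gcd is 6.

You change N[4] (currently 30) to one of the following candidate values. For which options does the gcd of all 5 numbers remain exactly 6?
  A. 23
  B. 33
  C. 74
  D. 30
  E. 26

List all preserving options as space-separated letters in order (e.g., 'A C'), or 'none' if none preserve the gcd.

Old gcd = 6; gcd of others (without N[4]) = 12
New gcd for candidate v: gcd(12, v). Preserves old gcd iff gcd(12, v) = 6.
  Option A: v=23, gcd(12,23)=1 -> changes
  Option B: v=33, gcd(12,33)=3 -> changes
  Option C: v=74, gcd(12,74)=2 -> changes
  Option D: v=30, gcd(12,30)=6 -> preserves
  Option E: v=26, gcd(12,26)=2 -> changes

Answer: D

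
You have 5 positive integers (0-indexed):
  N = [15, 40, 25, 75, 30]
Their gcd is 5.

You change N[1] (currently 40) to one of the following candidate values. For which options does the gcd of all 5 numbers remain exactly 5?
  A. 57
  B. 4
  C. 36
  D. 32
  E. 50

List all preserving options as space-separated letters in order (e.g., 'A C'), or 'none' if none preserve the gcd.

Old gcd = 5; gcd of others (without N[1]) = 5
New gcd for candidate v: gcd(5, v). Preserves old gcd iff gcd(5, v) = 5.
  Option A: v=57, gcd(5,57)=1 -> changes
  Option B: v=4, gcd(5,4)=1 -> changes
  Option C: v=36, gcd(5,36)=1 -> changes
  Option D: v=32, gcd(5,32)=1 -> changes
  Option E: v=50, gcd(5,50)=5 -> preserves

Answer: E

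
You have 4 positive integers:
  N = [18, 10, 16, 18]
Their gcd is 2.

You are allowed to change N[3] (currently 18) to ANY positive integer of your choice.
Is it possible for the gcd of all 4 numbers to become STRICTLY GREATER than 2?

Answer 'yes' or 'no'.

Answer: no

Derivation:
Current gcd = 2
gcd of all OTHER numbers (without N[3]=18): gcd([18, 10, 16]) = 2
The new gcd after any change is gcd(2, new_value).
This can be at most 2.
Since 2 = old gcd 2, the gcd can only stay the same or decrease.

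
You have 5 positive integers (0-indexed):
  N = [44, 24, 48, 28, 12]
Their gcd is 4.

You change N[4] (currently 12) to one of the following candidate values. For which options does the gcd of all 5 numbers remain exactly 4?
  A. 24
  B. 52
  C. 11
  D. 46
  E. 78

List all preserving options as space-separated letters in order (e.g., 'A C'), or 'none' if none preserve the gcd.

Old gcd = 4; gcd of others (without N[4]) = 4
New gcd for candidate v: gcd(4, v). Preserves old gcd iff gcd(4, v) = 4.
  Option A: v=24, gcd(4,24)=4 -> preserves
  Option B: v=52, gcd(4,52)=4 -> preserves
  Option C: v=11, gcd(4,11)=1 -> changes
  Option D: v=46, gcd(4,46)=2 -> changes
  Option E: v=78, gcd(4,78)=2 -> changes

Answer: A B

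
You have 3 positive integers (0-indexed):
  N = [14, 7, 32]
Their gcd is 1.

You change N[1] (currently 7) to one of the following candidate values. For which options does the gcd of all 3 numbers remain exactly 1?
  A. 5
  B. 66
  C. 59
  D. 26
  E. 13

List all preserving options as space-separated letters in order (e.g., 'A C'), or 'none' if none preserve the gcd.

Answer: A C E

Derivation:
Old gcd = 1; gcd of others (without N[1]) = 2
New gcd for candidate v: gcd(2, v). Preserves old gcd iff gcd(2, v) = 1.
  Option A: v=5, gcd(2,5)=1 -> preserves
  Option B: v=66, gcd(2,66)=2 -> changes
  Option C: v=59, gcd(2,59)=1 -> preserves
  Option D: v=26, gcd(2,26)=2 -> changes
  Option E: v=13, gcd(2,13)=1 -> preserves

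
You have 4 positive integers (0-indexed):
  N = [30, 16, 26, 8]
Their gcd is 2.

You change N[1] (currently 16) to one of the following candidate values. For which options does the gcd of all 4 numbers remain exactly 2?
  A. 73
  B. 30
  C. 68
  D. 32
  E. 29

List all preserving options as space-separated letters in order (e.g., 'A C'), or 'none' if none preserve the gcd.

Old gcd = 2; gcd of others (without N[1]) = 2
New gcd for candidate v: gcd(2, v). Preserves old gcd iff gcd(2, v) = 2.
  Option A: v=73, gcd(2,73)=1 -> changes
  Option B: v=30, gcd(2,30)=2 -> preserves
  Option C: v=68, gcd(2,68)=2 -> preserves
  Option D: v=32, gcd(2,32)=2 -> preserves
  Option E: v=29, gcd(2,29)=1 -> changes

Answer: B C D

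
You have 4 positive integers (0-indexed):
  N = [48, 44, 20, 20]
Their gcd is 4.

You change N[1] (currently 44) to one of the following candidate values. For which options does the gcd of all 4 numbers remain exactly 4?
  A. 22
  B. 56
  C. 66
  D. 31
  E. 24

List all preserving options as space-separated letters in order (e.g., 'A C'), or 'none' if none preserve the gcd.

Old gcd = 4; gcd of others (without N[1]) = 4
New gcd for candidate v: gcd(4, v). Preserves old gcd iff gcd(4, v) = 4.
  Option A: v=22, gcd(4,22)=2 -> changes
  Option B: v=56, gcd(4,56)=4 -> preserves
  Option C: v=66, gcd(4,66)=2 -> changes
  Option D: v=31, gcd(4,31)=1 -> changes
  Option E: v=24, gcd(4,24)=4 -> preserves

Answer: B E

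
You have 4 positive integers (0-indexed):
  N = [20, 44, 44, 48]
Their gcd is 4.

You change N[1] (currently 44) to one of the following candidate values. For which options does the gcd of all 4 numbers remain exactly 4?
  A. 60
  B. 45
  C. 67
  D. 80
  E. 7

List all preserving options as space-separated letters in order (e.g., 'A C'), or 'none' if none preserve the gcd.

Answer: A D

Derivation:
Old gcd = 4; gcd of others (without N[1]) = 4
New gcd for candidate v: gcd(4, v). Preserves old gcd iff gcd(4, v) = 4.
  Option A: v=60, gcd(4,60)=4 -> preserves
  Option B: v=45, gcd(4,45)=1 -> changes
  Option C: v=67, gcd(4,67)=1 -> changes
  Option D: v=80, gcd(4,80)=4 -> preserves
  Option E: v=7, gcd(4,7)=1 -> changes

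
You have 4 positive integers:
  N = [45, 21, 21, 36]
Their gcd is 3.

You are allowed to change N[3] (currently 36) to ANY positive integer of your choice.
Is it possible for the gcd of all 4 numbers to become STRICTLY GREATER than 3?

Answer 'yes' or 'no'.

Answer: no

Derivation:
Current gcd = 3
gcd of all OTHER numbers (without N[3]=36): gcd([45, 21, 21]) = 3
The new gcd after any change is gcd(3, new_value).
This can be at most 3.
Since 3 = old gcd 3, the gcd can only stay the same or decrease.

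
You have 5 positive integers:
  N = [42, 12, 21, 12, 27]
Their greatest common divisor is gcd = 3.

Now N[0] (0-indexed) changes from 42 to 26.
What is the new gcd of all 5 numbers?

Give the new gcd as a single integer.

Numbers: [42, 12, 21, 12, 27], gcd = 3
Change: index 0, 42 -> 26
gcd of the OTHER numbers (without index 0): gcd([12, 21, 12, 27]) = 3
New gcd = gcd(g_others, new_val) = gcd(3, 26) = 1

Answer: 1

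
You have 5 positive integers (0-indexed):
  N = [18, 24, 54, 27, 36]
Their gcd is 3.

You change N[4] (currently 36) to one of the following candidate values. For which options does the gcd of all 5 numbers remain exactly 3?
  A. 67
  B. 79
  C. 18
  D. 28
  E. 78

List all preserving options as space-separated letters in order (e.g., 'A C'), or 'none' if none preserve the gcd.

Old gcd = 3; gcd of others (without N[4]) = 3
New gcd for candidate v: gcd(3, v). Preserves old gcd iff gcd(3, v) = 3.
  Option A: v=67, gcd(3,67)=1 -> changes
  Option B: v=79, gcd(3,79)=1 -> changes
  Option C: v=18, gcd(3,18)=3 -> preserves
  Option D: v=28, gcd(3,28)=1 -> changes
  Option E: v=78, gcd(3,78)=3 -> preserves

Answer: C E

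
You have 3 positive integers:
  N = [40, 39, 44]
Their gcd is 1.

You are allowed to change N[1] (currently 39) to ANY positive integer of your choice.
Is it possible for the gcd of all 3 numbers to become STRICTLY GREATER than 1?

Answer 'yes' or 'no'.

Current gcd = 1
gcd of all OTHER numbers (without N[1]=39): gcd([40, 44]) = 4
The new gcd after any change is gcd(4, new_value).
This can be at most 4.
Since 4 > old gcd 1, the gcd CAN increase (e.g., set N[1] = 4).

Answer: yes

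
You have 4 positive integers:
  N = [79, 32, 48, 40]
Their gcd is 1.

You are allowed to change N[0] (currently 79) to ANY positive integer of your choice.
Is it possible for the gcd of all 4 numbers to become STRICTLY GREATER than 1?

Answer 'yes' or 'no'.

Current gcd = 1
gcd of all OTHER numbers (without N[0]=79): gcd([32, 48, 40]) = 8
The new gcd after any change is gcd(8, new_value).
This can be at most 8.
Since 8 > old gcd 1, the gcd CAN increase (e.g., set N[0] = 8).

Answer: yes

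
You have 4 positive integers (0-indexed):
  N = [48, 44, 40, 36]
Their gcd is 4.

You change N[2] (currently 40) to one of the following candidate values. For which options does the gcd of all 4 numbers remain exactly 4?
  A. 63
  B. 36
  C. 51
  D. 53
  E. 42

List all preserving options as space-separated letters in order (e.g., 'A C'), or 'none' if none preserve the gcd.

Answer: B

Derivation:
Old gcd = 4; gcd of others (without N[2]) = 4
New gcd for candidate v: gcd(4, v). Preserves old gcd iff gcd(4, v) = 4.
  Option A: v=63, gcd(4,63)=1 -> changes
  Option B: v=36, gcd(4,36)=4 -> preserves
  Option C: v=51, gcd(4,51)=1 -> changes
  Option D: v=53, gcd(4,53)=1 -> changes
  Option E: v=42, gcd(4,42)=2 -> changes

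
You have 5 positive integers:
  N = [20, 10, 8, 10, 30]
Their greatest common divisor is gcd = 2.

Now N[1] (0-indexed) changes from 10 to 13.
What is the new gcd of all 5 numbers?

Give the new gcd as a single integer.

Numbers: [20, 10, 8, 10, 30], gcd = 2
Change: index 1, 10 -> 13
gcd of the OTHER numbers (without index 1): gcd([20, 8, 10, 30]) = 2
New gcd = gcd(g_others, new_val) = gcd(2, 13) = 1

Answer: 1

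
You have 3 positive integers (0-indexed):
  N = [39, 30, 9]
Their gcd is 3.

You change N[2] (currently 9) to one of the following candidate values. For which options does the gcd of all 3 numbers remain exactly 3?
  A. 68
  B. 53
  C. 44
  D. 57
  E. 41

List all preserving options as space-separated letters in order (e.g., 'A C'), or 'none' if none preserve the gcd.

Old gcd = 3; gcd of others (without N[2]) = 3
New gcd for candidate v: gcd(3, v). Preserves old gcd iff gcd(3, v) = 3.
  Option A: v=68, gcd(3,68)=1 -> changes
  Option B: v=53, gcd(3,53)=1 -> changes
  Option C: v=44, gcd(3,44)=1 -> changes
  Option D: v=57, gcd(3,57)=3 -> preserves
  Option E: v=41, gcd(3,41)=1 -> changes

Answer: D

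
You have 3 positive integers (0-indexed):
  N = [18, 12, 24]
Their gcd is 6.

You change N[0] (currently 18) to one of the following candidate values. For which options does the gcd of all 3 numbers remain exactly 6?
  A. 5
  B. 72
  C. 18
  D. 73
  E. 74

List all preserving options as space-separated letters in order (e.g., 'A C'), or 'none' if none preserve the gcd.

Answer: C

Derivation:
Old gcd = 6; gcd of others (without N[0]) = 12
New gcd for candidate v: gcd(12, v). Preserves old gcd iff gcd(12, v) = 6.
  Option A: v=5, gcd(12,5)=1 -> changes
  Option B: v=72, gcd(12,72)=12 -> changes
  Option C: v=18, gcd(12,18)=6 -> preserves
  Option D: v=73, gcd(12,73)=1 -> changes
  Option E: v=74, gcd(12,74)=2 -> changes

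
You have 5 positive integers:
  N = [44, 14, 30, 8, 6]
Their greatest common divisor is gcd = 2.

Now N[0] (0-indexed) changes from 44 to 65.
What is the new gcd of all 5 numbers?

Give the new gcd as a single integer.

Answer: 1

Derivation:
Numbers: [44, 14, 30, 8, 6], gcd = 2
Change: index 0, 44 -> 65
gcd of the OTHER numbers (without index 0): gcd([14, 30, 8, 6]) = 2
New gcd = gcd(g_others, new_val) = gcd(2, 65) = 1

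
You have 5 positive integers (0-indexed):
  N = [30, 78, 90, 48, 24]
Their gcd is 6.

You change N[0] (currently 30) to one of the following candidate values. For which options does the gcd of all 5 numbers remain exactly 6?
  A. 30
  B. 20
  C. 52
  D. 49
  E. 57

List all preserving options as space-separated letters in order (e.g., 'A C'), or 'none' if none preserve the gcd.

Answer: A

Derivation:
Old gcd = 6; gcd of others (without N[0]) = 6
New gcd for candidate v: gcd(6, v). Preserves old gcd iff gcd(6, v) = 6.
  Option A: v=30, gcd(6,30)=6 -> preserves
  Option B: v=20, gcd(6,20)=2 -> changes
  Option C: v=52, gcd(6,52)=2 -> changes
  Option D: v=49, gcd(6,49)=1 -> changes
  Option E: v=57, gcd(6,57)=3 -> changes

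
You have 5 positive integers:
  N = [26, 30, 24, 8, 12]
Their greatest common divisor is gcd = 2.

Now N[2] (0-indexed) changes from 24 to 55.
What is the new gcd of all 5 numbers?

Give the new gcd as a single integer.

Numbers: [26, 30, 24, 8, 12], gcd = 2
Change: index 2, 24 -> 55
gcd of the OTHER numbers (without index 2): gcd([26, 30, 8, 12]) = 2
New gcd = gcd(g_others, new_val) = gcd(2, 55) = 1

Answer: 1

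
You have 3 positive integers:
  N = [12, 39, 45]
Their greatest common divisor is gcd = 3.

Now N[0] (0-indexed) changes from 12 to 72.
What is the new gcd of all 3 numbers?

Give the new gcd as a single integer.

Numbers: [12, 39, 45], gcd = 3
Change: index 0, 12 -> 72
gcd of the OTHER numbers (without index 0): gcd([39, 45]) = 3
New gcd = gcd(g_others, new_val) = gcd(3, 72) = 3

Answer: 3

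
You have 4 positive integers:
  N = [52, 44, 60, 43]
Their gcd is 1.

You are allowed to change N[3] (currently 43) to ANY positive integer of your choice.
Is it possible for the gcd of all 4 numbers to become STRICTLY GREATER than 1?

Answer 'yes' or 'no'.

Current gcd = 1
gcd of all OTHER numbers (without N[3]=43): gcd([52, 44, 60]) = 4
The new gcd after any change is gcd(4, new_value).
This can be at most 4.
Since 4 > old gcd 1, the gcd CAN increase (e.g., set N[3] = 4).

Answer: yes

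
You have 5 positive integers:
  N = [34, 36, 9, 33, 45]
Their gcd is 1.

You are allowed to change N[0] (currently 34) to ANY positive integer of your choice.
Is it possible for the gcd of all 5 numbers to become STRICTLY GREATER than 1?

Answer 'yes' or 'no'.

Current gcd = 1
gcd of all OTHER numbers (without N[0]=34): gcd([36, 9, 33, 45]) = 3
The new gcd after any change is gcd(3, new_value).
This can be at most 3.
Since 3 > old gcd 1, the gcd CAN increase (e.g., set N[0] = 3).

Answer: yes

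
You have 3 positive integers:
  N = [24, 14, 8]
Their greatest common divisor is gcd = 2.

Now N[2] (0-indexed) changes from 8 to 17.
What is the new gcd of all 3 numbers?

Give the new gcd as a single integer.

Answer: 1

Derivation:
Numbers: [24, 14, 8], gcd = 2
Change: index 2, 8 -> 17
gcd of the OTHER numbers (without index 2): gcd([24, 14]) = 2
New gcd = gcd(g_others, new_val) = gcd(2, 17) = 1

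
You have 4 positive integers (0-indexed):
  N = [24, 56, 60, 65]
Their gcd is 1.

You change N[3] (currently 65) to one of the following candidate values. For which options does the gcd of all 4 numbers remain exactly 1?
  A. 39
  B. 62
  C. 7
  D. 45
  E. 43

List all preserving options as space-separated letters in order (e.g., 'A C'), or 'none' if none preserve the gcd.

Answer: A C D E

Derivation:
Old gcd = 1; gcd of others (without N[3]) = 4
New gcd for candidate v: gcd(4, v). Preserves old gcd iff gcd(4, v) = 1.
  Option A: v=39, gcd(4,39)=1 -> preserves
  Option B: v=62, gcd(4,62)=2 -> changes
  Option C: v=7, gcd(4,7)=1 -> preserves
  Option D: v=45, gcd(4,45)=1 -> preserves
  Option E: v=43, gcd(4,43)=1 -> preserves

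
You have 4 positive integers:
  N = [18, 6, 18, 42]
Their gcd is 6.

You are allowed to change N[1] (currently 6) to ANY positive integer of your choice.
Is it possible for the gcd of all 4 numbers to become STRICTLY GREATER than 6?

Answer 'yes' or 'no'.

Answer: no

Derivation:
Current gcd = 6
gcd of all OTHER numbers (without N[1]=6): gcd([18, 18, 42]) = 6
The new gcd after any change is gcd(6, new_value).
This can be at most 6.
Since 6 = old gcd 6, the gcd can only stay the same or decrease.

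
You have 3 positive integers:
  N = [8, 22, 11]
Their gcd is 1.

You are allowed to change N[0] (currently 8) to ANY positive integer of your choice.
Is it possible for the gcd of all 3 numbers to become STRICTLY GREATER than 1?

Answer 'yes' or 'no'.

Answer: yes

Derivation:
Current gcd = 1
gcd of all OTHER numbers (without N[0]=8): gcd([22, 11]) = 11
The new gcd after any change is gcd(11, new_value).
This can be at most 11.
Since 11 > old gcd 1, the gcd CAN increase (e.g., set N[0] = 11).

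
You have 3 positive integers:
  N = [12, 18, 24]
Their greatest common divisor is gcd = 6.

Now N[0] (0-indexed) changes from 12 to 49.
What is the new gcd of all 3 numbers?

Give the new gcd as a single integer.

Numbers: [12, 18, 24], gcd = 6
Change: index 0, 12 -> 49
gcd of the OTHER numbers (without index 0): gcd([18, 24]) = 6
New gcd = gcd(g_others, new_val) = gcd(6, 49) = 1

Answer: 1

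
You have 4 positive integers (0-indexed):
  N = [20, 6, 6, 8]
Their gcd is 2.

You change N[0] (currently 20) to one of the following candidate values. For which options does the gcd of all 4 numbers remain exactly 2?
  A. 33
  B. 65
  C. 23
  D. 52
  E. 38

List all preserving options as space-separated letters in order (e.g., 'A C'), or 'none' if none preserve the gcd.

Old gcd = 2; gcd of others (without N[0]) = 2
New gcd for candidate v: gcd(2, v). Preserves old gcd iff gcd(2, v) = 2.
  Option A: v=33, gcd(2,33)=1 -> changes
  Option B: v=65, gcd(2,65)=1 -> changes
  Option C: v=23, gcd(2,23)=1 -> changes
  Option D: v=52, gcd(2,52)=2 -> preserves
  Option E: v=38, gcd(2,38)=2 -> preserves

Answer: D E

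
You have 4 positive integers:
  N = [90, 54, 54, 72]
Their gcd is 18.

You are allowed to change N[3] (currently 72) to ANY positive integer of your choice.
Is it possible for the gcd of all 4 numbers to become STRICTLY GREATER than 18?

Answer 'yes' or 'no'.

Current gcd = 18
gcd of all OTHER numbers (without N[3]=72): gcd([90, 54, 54]) = 18
The new gcd after any change is gcd(18, new_value).
This can be at most 18.
Since 18 = old gcd 18, the gcd can only stay the same or decrease.

Answer: no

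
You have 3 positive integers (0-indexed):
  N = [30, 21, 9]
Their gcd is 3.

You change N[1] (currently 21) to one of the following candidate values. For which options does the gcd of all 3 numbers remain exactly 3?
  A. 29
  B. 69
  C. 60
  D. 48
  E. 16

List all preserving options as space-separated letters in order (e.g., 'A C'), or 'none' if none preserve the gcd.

Old gcd = 3; gcd of others (without N[1]) = 3
New gcd for candidate v: gcd(3, v). Preserves old gcd iff gcd(3, v) = 3.
  Option A: v=29, gcd(3,29)=1 -> changes
  Option B: v=69, gcd(3,69)=3 -> preserves
  Option C: v=60, gcd(3,60)=3 -> preserves
  Option D: v=48, gcd(3,48)=3 -> preserves
  Option E: v=16, gcd(3,16)=1 -> changes

Answer: B C D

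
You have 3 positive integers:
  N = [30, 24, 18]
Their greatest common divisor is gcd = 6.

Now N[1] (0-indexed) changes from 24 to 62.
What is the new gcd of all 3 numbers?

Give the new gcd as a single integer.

Answer: 2

Derivation:
Numbers: [30, 24, 18], gcd = 6
Change: index 1, 24 -> 62
gcd of the OTHER numbers (without index 1): gcd([30, 18]) = 6
New gcd = gcd(g_others, new_val) = gcd(6, 62) = 2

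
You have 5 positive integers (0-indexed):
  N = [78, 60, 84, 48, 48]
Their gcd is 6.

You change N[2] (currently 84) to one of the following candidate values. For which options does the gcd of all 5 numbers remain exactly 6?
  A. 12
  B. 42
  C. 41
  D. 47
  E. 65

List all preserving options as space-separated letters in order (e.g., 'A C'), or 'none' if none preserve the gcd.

Answer: A B

Derivation:
Old gcd = 6; gcd of others (without N[2]) = 6
New gcd for candidate v: gcd(6, v). Preserves old gcd iff gcd(6, v) = 6.
  Option A: v=12, gcd(6,12)=6 -> preserves
  Option B: v=42, gcd(6,42)=6 -> preserves
  Option C: v=41, gcd(6,41)=1 -> changes
  Option D: v=47, gcd(6,47)=1 -> changes
  Option E: v=65, gcd(6,65)=1 -> changes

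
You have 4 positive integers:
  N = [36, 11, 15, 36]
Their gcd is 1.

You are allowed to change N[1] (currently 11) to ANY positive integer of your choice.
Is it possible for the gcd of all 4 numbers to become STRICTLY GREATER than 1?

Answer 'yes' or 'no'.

Answer: yes

Derivation:
Current gcd = 1
gcd of all OTHER numbers (without N[1]=11): gcd([36, 15, 36]) = 3
The new gcd after any change is gcd(3, new_value).
This can be at most 3.
Since 3 > old gcd 1, the gcd CAN increase (e.g., set N[1] = 3).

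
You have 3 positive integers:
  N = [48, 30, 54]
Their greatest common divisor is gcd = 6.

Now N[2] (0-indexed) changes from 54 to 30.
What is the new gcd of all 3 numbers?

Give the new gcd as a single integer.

Numbers: [48, 30, 54], gcd = 6
Change: index 2, 54 -> 30
gcd of the OTHER numbers (without index 2): gcd([48, 30]) = 6
New gcd = gcd(g_others, new_val) = gcd(6, 30) = 6

Answer: 6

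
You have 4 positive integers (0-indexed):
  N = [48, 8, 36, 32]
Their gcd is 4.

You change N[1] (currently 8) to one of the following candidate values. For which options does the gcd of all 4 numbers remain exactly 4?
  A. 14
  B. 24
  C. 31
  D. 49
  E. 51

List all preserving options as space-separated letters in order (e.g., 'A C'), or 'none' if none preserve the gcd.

Old gcd = 4; gcd of others (without N[1]) = 4
New gcd for candidate v: gcd(4, v). Preserves old gcd iff gcd(4, v) = 4.
  Option A: v=14, gcd(4,14)=2 -> changes
  Option B: v=24, gcd(4,24)=4 -> preserves
  Option C: v=31, gcd(4,31)=1 -> changes
  Option D: v=49, gcd(4,49)=1 -> changes
  Option E: v=51, gcd(4,51)=1 -> changes

Answer: B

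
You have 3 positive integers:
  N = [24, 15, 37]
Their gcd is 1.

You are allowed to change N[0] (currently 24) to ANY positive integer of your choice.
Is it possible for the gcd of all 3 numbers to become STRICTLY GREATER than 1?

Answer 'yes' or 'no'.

Answer: no

Derivation:
Current gcd = 1
gcd of all OTHER numbers (without N[0]=24): gcd([15, 37]) = 1
The new gcd after any change is gcd(1, new_value).
This can be at most 1.
Since 1 = old gcd 1, the gcd can only stay the same or decrease.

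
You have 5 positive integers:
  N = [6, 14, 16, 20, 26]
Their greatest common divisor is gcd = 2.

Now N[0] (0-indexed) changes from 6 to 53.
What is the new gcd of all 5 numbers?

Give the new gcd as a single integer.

Numbers: [6, 14, 16, 20, 26], gcd = 2
Change: index 0, 6 -> 53
gcd of the OTHER numbers (without index 0): gcd([14, 16, 20, 26]) = 2
New gcd = gcd(g_others, new_val) = gcd(2, 53) = 1

Answer: 1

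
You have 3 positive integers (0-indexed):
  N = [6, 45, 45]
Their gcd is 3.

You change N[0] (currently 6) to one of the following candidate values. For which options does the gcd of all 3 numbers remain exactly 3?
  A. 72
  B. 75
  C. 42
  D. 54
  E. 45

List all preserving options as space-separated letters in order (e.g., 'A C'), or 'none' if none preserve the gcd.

Answer: C

Derivation:
Old gcd = 3; gcd of others (without N[0]) = 45
New gcd for candidate v: gcd(45, v). Preserves old gcd iff gcd(45, v) = 3.
  Option A: v=72, gcd(45,72)=9 -> changes
  Option B: v=75, gcd(45,75)=15 -> changes
  Option C: v=42, gcd(45,42)=3 -> preserves
  Option D: v=54, gcd(45,54)=9 -> changes
  Option E: v=45, gcd(45,45)=45 -> changes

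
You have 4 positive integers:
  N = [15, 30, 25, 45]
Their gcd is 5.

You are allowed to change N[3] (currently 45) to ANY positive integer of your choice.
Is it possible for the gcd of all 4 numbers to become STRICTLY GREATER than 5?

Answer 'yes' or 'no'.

Answer: no

Derivation:
Current gcd = 5
gcd of all OTHER numbers (without N[3]=45): gcd([15, 30, 25]) = 5
The new gcd after any change is gcd(5, new_value).
This can be at most 5.
Since 5 = old gcd 5, the gcd can only stay the same or decrease.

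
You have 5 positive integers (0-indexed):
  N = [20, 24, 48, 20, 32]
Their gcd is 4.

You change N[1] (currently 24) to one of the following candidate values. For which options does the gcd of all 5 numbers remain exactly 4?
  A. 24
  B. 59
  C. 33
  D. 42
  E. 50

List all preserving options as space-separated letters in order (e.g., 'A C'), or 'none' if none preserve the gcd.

Answer: A

Derivation:
Old gcd = 4; gcd of others (without N[1]) = 4
New gcd for candidate v: gcd(4, v). Preserves old gcd iff gcd(4, v) = 4.
  Option A: v=24, gcd(4,24)=4 -> preserves
  Option B: v=59, gcd(4,59)=1 -> changes
  Option C: v=33, gcd(4,33)=1 -> changes
  Option D: v=42, gcd(4,42)=2 -> changes
  Option E: v=50, gcd(4,50)=2 -> changes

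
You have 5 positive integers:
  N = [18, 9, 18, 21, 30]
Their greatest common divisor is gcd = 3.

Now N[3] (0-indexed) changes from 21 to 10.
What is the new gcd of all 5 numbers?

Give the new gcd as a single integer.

Numbers: [18, 9, 18, 21, 30], gcd = 3
Change: index 3, 21 -> 10
gcd of the OTHER numbers (without index 3): gcd([18, 9, 18, 30]) = 3
New gcd = gcd(g_others, new_val) = gcd(3, 10) = 1

Answer: 1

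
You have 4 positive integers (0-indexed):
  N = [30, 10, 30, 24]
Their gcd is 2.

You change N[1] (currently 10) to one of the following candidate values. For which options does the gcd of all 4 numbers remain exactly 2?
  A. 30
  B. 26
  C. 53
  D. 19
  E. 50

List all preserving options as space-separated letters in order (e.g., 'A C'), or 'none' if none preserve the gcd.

Answer: B E

Derivation:
Old gcd = 2; gcd of others (without N[1]) = 6
New gcd for candidate v: gcd(6, v). Preserves old gcd iff gcd(6, v) = 2.
  Option A: v=30, gcd(6,30)=6 -> changes
  Option B: v=26, gcd(6,26)=2 -> preserves
  Option C: v=53, gcd(6,53)=1 -> changes
  Option D: v=19, gcd(6,19)=1 -> changes
  Option E: v=50, gcd(6,50)=2 -> preserves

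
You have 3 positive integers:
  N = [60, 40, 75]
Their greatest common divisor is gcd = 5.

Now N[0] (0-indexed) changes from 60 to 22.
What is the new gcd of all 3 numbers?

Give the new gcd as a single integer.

Numbers: [60, 40, 75], gcd = 5
Change: index 0, 60 -> 22
gcd of the OTHER numbers (without index 0): gcd([40, 75]) = 5
New gcd = gcd(g_others, new_val) = gcd(5, 22) = 1

Answer: 1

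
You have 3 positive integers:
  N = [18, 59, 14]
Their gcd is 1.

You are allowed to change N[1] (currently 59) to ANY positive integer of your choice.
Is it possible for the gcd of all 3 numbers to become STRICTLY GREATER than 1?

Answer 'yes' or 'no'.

Answer: yes

Derivation:
Current gcd = 1
gcd of all OTHER numbers (without N[1]=59): gcd([18, 14]) = 2
The new gcd after any change is gcd(2, new_value).
This can be at most 2.
Since 2 > old gcd 1, the gcd CAN increase (e.g., set N[1] = 2).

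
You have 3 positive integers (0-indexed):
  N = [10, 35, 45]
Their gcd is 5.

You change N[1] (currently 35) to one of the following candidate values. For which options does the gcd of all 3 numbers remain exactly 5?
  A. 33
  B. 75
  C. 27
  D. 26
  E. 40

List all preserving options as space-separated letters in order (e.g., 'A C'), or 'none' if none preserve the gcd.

Answer: B E

Derivation:
Old gcd = 5; gcd of others (without N[1]) = 5
New gcd for candidate v: gcd(5, v). Preserves old gcd iff gcd(5, v) = 5.
  Option A: v=33, gcd(5,33)=1 -> changes
  Option B: v=75, gcd(5,75)=5 -> preserves
  Option C: v=27, gcd(5,27)=1 -> changes
  Option D: v=26, gcd(5,26)=1 -> changes
  Option E: v=40, gcd(5,40)=5 -> preserves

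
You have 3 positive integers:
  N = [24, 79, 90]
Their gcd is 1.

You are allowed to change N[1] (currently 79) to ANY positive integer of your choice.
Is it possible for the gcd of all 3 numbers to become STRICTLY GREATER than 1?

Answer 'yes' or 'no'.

Answer: yes

Derivation:
Current gcd = 1
gcd of all OTHER numbers (without N[1]=79): gcd([24, 90]) = 6
The new gcd after any change is gcd(6, new_value).
This can be at most 6.
Since 6 > old gcd 1, the gcd CAN increase (e.g., set N[1] = 6).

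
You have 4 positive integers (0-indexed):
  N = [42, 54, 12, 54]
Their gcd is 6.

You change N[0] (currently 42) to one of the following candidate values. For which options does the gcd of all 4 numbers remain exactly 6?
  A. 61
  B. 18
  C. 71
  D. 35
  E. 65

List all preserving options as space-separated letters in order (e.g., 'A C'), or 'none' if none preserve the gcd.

Old gcd = 6; gcd of others (without N[0]) = 6
New gcd for candidate v: gcd(6, v). Preserves old gcd iff gcd(6, v) = 6.
  Option A: v=61, gcd(6,61)=1 -> changes
  Option B: v=18, gcd(6,18)=6 -> preserves
  Option C: v=71, gcd(6,71)=1 -> changes
  Option D: v=35, gcd(6,35)=1 -> changes
  Option E: v=65, gcd(6,65)=1 -> changes

Answer: B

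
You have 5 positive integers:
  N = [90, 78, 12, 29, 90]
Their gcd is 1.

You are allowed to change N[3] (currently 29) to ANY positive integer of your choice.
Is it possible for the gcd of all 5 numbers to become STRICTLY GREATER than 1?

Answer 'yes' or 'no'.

Answer: yes

Derivation:
Current gcd = 1
gcd of all OTHER numbers (without N[3]=29): gcd([90, 78, 12, 90]) = 6
The new gcd after any change is gcd(6, new_value).
This can be at most 6.
Since 6 > old gcd 1, the gcd CAN increase (e.g., set N[3] = 6).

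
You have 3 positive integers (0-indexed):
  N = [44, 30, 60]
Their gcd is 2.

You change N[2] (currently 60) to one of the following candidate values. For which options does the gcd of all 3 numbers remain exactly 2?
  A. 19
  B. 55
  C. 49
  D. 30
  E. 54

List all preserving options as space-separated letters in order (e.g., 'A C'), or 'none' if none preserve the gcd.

Old gcd = 2; gcd of others (without N[2]) = 2
New gcd for candidate v: gcd(2, v). Preserves old gcd iff gcd(2, v) = 2.
  Option A: v=19, gcd(2,19)=1 -> changes
  Option B: v=55, gcd(2,55)=1 -> changes
  Option C: v=49, gcd(2,49)=1 -> changes
  Option D: v=30, gcd(2,30)=2 -> preserves
  Option E: v=54, gcd(2,54)=2 -> preserves

Answer: D E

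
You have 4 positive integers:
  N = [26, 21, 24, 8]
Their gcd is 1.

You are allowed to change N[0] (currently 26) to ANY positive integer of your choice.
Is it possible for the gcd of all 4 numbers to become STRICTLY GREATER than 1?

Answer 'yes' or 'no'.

Current gcd = 1
gcd of all OTHER numbers (without N[0]=26): gcd([21, 24, 8]) = 1
The new gcd after any change is gcd(1, new_value).
This can be at most 1.
Since 1 = old gcd 1, the gcd can only stay the same or decrease.

Answer: no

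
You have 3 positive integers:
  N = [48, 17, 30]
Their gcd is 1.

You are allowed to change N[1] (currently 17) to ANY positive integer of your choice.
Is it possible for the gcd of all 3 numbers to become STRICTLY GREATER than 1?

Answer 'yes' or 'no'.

Current gcd = 1
gcd of all OTHER numbers (without N[1]=17): gcd([48, 30]) = 6
The new gcd after any change is gcd(6, new_value).
This can be at most 6.
Since 6 > old gcd 1, the gcd CAN increase (e.g., set N[1] = 6).

Answer: yes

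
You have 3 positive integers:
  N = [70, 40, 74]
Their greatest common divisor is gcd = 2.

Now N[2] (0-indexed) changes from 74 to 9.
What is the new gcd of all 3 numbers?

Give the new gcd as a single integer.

Answer: 1

Derivation:
Numbers: [70, 40, 74], gcd = 2
Change: index 2, 74 -> 9
gcd of the OTHER numbers (without index 2): gcd([70, 40]) = 10
New gcd = gcd(g_others, new_val) = gcd(10, 9) = 1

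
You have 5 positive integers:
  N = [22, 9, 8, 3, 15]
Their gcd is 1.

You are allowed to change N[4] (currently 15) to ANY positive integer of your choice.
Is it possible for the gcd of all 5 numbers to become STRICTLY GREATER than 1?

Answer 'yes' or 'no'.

Answer: no

Derivation:
Current gcd = 1
gcd of all OTHER numbers (without N[4]=15): gcd([22, 9, 8, 3]) = 1
The new gcd after any change is gcd(1, new_value).
This can be at most 1.
Since 1 = old gcd 1, the gcd can only stay the same or decrease.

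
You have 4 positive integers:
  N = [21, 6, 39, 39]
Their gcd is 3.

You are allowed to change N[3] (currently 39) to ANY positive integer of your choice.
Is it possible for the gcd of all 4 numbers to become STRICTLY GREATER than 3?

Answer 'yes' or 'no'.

Current gcd = 3
gcd of all OTHER numbers (without N[3]=39): gcd([21, 6, 39]) = 3
The new gcd after any change is gcd(3, new_value).
This can be at most 3.
Since 3 = old gcd 3, the gcd can only stay the same or decrease.

Answer: no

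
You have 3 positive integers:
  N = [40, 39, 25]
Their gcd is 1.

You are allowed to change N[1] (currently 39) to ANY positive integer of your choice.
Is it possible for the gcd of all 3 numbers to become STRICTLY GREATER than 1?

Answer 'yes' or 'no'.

Answer: yes

Derivation:
Current gcd = 1
gcd of all OTHER numbers (without N[1]=39): gcd([40, 25]) = 5
The new gcd after any change is gcd(5, new_value).
This can be at most 5.
Since 5 > old gcd 1, the gcd CAN increase (e.g., set N[1] = 5).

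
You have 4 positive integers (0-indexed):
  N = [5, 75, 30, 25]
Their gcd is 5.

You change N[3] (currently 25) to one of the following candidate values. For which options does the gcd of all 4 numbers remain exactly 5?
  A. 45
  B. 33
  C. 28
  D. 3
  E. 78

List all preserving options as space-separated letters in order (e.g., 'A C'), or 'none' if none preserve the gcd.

Answer: A

Derivation:
Old gcd = 5; gcd of others (without N[3]) = 5
New gcd for candidate v: gcd(5, v). Preserves old gcd iff gcd(5, v) = 5.
  Option A: v=45, gcd(5,45)=5 -> preserves
  Option B: v=33, gcd(5,33)=1 -> changes
  Option C: v=28, gcd(5,28)=1 -> changes
  Option D: v=3, gcd(5,3)=1 -> changes
  Option E: v=78, gcd(5,78)=1 -> changes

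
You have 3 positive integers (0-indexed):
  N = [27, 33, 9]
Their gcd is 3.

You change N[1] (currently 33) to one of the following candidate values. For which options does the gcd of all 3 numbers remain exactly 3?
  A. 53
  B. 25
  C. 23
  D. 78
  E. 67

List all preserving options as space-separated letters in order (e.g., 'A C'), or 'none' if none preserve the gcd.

Old gcd = 3; gcd of others (without N[1]) = 9
New gcd for candidate v: gcd(9, v). Preserves old gcd iff gcd(9, v) = 3.
  Option A: v=53, gcd(9,53)=1 -> changes
  Option B: v=25, gcd(9,25)=1 -> changes
  Option C: v=23, gcd(9,23)=1 -> changes
  Option D: v=78, gcd(9,78)=3 -> preserves
  Option E: v=67, gcd(9,67)=1 -> changes

Answer: D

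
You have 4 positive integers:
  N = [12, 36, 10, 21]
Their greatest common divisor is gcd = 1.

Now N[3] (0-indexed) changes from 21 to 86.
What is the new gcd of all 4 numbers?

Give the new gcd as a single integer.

Answer: 2

Derivation:
Numbers: [12, 36, 10, 21], gcd = 1
Change: index 3, 21 -> 86
gcd of the OTHER numbers (without index 3): gcd([12, 36, 10]) = 2
New gcd = gcd(g_others, new_val) = gcd(2, 86) = 2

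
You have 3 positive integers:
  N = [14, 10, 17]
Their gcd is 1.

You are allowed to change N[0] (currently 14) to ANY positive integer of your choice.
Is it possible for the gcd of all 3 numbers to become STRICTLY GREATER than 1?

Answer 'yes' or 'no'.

Current gcd = 1
gcd of all OTHER numbers (without N[0]=14): gcd([10, 17]) = 1
The new gcd after any change is gcd(1, new_value).
This can be at most 1.
Since 1 = old gcd 1, the gcd can only stay the same or decrease.

Answer: no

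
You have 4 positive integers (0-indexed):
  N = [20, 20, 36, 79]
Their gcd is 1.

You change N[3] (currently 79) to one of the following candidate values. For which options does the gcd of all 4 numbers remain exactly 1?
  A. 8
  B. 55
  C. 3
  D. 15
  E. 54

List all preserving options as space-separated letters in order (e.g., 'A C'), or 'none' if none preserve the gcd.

Answer: B C D

Derivation:
Old gcd = 1; gcd of others (without N[3]) = 4
New gcd for candidate v: gcd(4, v). Preserves old gcd iff gcd(4, v) = 1.
  Option A: v=8, gcd(4,8)=4 -> changes
  Option B: v=55, gcd(4,55)=1 -> preserves
  Option C: v=3, gcd(4,3)=1 -> preserves
  Option D: v=15, gcd(4,15)=1 -> preserves
  Option E: v=54, gcd(4,54)=2 -> changes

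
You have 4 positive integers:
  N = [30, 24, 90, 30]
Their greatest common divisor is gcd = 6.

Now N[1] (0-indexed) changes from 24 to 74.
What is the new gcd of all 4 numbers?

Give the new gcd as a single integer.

Numbers: [30, 24, 90, 30], gcd = 6
Change: index 1, 24 -> 74
gcd of the OTHER numbers (without index 1): gcd([30, 90, 30]) = 30
New gcd = gcd(g_others, new_val) = gcd(30, 74) = 2

Answer: 2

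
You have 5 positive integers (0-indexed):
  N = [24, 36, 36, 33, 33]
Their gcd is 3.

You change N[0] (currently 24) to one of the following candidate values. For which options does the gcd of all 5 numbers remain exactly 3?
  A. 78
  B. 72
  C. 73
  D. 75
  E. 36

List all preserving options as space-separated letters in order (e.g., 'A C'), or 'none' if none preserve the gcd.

Old gcd = 3; gcd of others (without N[0]) = 3
New gcd for candidate v: gcd(3, v). Preserves old gcd iff gcd(3, v) = 3.
  Option A: v=78, gcd(3,78)=3 -> preserves
  Option B: v=72, gcd(3,72)=3 -> preserves
  Option C: v=73, gcd(3,73)=1 -> changes
  Option D: v=75, gcd(3,75)=3 -> preserves
  Option E: v=36, gcd(3,36)=3 -> preserves

Answer: A B D E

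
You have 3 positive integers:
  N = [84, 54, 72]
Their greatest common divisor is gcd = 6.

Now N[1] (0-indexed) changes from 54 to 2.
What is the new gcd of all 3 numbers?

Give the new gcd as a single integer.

Answer: 2

Derivation:
Numbers: [84, 54, 72], gcd = 6
Change: index 1, 54 -> 2
gcd of the OTHER numbers (without index 1): gcd([84, 72]) = 12
New gcd = gcd(g_others, new_val) = gcd(12, 2) = 2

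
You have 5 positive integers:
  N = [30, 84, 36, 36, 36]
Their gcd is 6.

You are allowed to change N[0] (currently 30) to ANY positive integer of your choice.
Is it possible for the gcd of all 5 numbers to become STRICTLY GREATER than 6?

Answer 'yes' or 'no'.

Current gcd = 6
gcd of all OTHER numbers (without N[0]=30): gcd([84, 36, 36, 36]) = 12
The new gcd after any change is gcd(12, new_value).
This can be at most 12.
Since 12 > old gcd 6, the gcd CAN increase (e.g., set N[0] = 12).

Answer: yes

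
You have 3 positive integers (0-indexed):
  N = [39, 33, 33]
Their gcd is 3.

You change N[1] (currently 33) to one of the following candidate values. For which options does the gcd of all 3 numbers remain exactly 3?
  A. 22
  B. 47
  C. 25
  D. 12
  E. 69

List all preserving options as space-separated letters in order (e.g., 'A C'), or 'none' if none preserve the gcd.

Old gcd = 3; gcd of others (without N[1]) = 3
New gcd for candidate v: gcd(3, v). Preserves old gcd iff gcd(3, v) = 3.
  Option A: v=22, gcd(3,22)=1 -> changes
  Option B: v=47, gcd(3,47)=1 -> changes
  Option C: v=25, gcd(3,25)=1 -> changes
  Option D: v=12, gcd(3,12)=3 -> preserves
  Option E: v=69, gcd(3,69)=3 -> preserves

Answer: D E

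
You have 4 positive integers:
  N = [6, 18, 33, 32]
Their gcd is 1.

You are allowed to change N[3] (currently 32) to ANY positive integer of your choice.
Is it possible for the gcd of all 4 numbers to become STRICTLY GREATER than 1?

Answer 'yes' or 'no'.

Answer: yes

Derivation:
Current gcd = 1
gcd of all OTHER numbers (without N[3]=32): gcd([6, 18, 33]) = 3
The new gcd after any change is gcd(3, new_value).
This can be at most 3.
Since 3 > old gcd 1, the gcd CAN increase (e.g., set N[3] = 3).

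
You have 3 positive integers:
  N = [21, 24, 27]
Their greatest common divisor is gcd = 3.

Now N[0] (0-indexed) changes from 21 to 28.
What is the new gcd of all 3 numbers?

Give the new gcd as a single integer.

Answer: 1

Derivation:
Numbers: [21, 24, 27], gcd = 3
Change: index 0, 21 -> 28
gcd of the OTHER numbers (without index 0): gcd([24, 27]) = 3
New gcd = gcd(g_others, new_val) = gcd(3, 28) = 1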